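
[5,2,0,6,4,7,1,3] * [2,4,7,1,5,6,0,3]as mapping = [0→6,1→7,2→2,3→0,4→5,5→3,6→4,7→1]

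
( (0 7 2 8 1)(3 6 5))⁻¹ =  (0 1 8 2 7)(3 5 6)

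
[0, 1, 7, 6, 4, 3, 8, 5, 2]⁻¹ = [0, 1, 8, 5, 4, 7, 3, 2, 6]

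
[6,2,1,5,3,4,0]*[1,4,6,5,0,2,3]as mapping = [0→3,1→6,2→4,3→2,4→5,5→0,6→1]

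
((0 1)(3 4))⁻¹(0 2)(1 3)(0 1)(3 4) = (0 4)(1 2)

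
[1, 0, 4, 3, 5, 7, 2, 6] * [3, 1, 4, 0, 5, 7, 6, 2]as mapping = [0→1, 1→3, 2→5, 3→0, 4→7, 5→2, 6→4, 7→6]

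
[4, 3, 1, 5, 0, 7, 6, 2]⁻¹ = [4, 2, 7, 1, 0, 3, 6, 5]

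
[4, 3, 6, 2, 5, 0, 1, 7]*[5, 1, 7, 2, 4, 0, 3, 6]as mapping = [0→4, 1→2, 2→3, 3→7, 4→0, 5→5, 6→1, 7→6]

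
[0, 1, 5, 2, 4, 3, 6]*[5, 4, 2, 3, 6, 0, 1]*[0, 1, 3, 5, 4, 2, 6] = [2, 4, 0, 3, 6, 5, 1]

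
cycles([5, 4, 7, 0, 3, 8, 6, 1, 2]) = (0 5 8 2 7 1 4 3)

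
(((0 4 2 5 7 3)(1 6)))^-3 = (0 5)(1 6)(2 3)(4 7)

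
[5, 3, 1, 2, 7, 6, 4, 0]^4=[7, 3, 1, 2, 6, 0, 5, 4]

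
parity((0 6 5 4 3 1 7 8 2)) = even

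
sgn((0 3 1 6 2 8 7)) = 1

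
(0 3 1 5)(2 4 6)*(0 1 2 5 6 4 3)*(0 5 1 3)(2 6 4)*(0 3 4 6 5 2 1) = (0 2 3 5 4 1 6)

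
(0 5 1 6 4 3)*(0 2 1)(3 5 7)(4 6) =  (0 7 3 2 1 4 5)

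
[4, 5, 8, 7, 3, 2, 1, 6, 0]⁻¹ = [8, 6, 5, 4, 0, 1, 7, 3, 2]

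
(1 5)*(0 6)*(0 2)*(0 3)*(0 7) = (0 6 2 3 7) (1 5) 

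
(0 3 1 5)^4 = ()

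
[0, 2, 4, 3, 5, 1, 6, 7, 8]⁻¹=[0, 5, 1, 3, 2, 4, 6, 7, 8]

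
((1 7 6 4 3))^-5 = ()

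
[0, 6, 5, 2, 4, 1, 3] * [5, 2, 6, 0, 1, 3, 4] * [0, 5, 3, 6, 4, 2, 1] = [2, 4, 6, 1, 5, 3, 0] 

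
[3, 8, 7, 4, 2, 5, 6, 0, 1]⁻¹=[7, 8, 4, 0, 3, 5, 6, 2, 1]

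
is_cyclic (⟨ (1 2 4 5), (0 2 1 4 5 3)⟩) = no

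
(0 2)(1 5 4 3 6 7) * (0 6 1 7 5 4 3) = (0 2 6 5 3 1 4)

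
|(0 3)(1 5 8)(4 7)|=6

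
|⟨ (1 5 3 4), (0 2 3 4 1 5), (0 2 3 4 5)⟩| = 720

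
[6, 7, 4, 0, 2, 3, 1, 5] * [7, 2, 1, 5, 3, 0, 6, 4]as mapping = [0→6, 1→4, 2→3, 3→7, 4→1, 5→5, 6→2, 7→0]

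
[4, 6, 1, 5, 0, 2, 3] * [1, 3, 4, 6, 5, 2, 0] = [5, 0, 3, 2, 1, 4, 6]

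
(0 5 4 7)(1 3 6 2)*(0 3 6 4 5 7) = (0 7 3 4)(1 6 2)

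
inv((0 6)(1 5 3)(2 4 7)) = (0 6)(1 3 5)(2 7 4)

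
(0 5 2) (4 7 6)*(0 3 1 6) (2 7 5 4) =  (0 4 5 7) (1 6 2 3) 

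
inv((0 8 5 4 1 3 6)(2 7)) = (0 6 3 1 4 5 8)(2 7)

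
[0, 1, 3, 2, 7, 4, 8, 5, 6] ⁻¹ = [0, 1, 3, 2, 5, 7, 8, 4, 6] 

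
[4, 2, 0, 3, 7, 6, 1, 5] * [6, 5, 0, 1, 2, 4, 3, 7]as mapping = [0→2, 1→0, 2→6, 3→1, 4→7, 5→3, 6→5, 7→4]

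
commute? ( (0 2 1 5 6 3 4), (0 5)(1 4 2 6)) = no: (0 2 1 5 6 3 4)*(0 5)(1 4 2 6) = (0 6 3 2 4 5 1), (0 5)(1 4 2 6)*(0 2 1 5 6 3 4) = (0 6 5 2 3 4 1)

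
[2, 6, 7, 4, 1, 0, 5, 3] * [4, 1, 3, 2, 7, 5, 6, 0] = [3, 6, 0, 7, 1, 4, 5, 2]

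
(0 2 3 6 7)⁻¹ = (0 7 6 3 2)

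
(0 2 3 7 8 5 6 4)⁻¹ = (0 4 6 5 8 7 3 2)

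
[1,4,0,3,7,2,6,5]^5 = [2,0,5,3,1,7,6,4]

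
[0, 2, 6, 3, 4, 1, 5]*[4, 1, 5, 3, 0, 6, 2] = [4, 5, 2, 3, 0, 1, 6]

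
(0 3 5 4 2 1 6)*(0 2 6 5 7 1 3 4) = (0 4 6 2 3 7 1 5)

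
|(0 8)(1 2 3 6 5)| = 10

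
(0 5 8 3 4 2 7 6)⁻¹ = (0 6 7 2 4 3 8 5)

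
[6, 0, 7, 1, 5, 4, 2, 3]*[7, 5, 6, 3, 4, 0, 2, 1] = [2, 7, 1, 5, 0, 4, 6, 3]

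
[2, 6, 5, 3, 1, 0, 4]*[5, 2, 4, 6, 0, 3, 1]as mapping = [0→4, 1→1, 2→3, 3→6, 4→2, 5→5, 6→0]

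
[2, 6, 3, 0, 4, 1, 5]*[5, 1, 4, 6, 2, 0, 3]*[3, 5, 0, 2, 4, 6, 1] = [4, 2, 1, 6, 0, 5, 3]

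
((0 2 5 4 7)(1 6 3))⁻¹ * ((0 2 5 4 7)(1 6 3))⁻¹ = (0 4 2 7 5)(1 6 3)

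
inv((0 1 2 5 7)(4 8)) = (0 7 5 2 1)(4 8)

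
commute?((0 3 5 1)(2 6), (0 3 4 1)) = no:(0 3 5 1)(2 6)*(0 3 4 1) = (0 4 1 3 5)(2 6), (0 3 4 1)*(0 3 5 1)(2 6) = (0 5 1 3 4)(2 6)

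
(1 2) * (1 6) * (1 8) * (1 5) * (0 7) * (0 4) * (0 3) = (0 7 4 3)(1 2 6 8 5)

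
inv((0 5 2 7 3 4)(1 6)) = (0 4 3 7 2 5)(1 6)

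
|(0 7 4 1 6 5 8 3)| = 8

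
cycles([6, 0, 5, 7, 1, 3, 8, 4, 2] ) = (0 6 8 2 5 3 7 4 1) 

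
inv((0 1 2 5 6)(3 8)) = (0 6 5 2 1)(3 8)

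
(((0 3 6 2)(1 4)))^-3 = (0 3 6 2)(1 4)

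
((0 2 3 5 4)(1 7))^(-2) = (0 5 2 4 3)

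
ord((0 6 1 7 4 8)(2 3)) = 6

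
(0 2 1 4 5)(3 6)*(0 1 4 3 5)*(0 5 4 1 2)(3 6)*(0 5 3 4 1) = (0 5 2)(1 6)(3 4)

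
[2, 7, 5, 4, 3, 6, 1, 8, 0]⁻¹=[8, 6, 0, 4, 3, 2, 5, 1, 7]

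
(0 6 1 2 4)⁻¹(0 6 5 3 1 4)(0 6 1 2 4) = (0 6 1 5 3 2)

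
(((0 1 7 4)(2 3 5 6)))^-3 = (0 1 7 4)(2 3 5 6)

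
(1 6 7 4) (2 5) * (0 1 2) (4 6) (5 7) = (0 1 4 2 7 6 5) 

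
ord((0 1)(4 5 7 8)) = 4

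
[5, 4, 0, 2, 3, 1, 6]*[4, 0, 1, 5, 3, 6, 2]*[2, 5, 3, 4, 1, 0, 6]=[6, 4, 1, 5, 0, 2, 3]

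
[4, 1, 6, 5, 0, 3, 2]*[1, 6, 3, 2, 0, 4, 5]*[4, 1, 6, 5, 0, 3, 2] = [4, 2, 3, 0, 1, 6, 5]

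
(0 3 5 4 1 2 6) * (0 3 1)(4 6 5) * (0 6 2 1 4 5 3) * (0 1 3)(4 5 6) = (0 5 2)(1 3 6)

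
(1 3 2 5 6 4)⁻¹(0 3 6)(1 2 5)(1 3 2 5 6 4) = (0 2 4)(3 5 6)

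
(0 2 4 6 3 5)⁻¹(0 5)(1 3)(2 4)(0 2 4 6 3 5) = (0 2)(1 5)(4 6)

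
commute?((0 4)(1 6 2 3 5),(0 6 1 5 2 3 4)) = no:(0 4)(1 6 2 3 5)*(0 6 1 5 2 3 4) = (2 4 6 3),(0 6 1 5 2 3 4)*(0 4)(1 6 2 3 5) = (0 2 5 3)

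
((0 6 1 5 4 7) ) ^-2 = (0 4 1) (5 6 7) 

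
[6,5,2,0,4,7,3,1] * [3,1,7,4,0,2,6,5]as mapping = [0→6,1→2,2→7,3→3,4→0,5→5,6→4,7→1]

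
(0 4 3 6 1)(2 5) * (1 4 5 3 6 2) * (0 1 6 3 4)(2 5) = (0 2 4 3 5 6)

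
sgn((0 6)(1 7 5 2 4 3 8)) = -1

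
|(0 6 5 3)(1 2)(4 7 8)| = 12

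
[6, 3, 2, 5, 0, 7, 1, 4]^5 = [7, 0, 2, 6, 5, 1, 4, 3]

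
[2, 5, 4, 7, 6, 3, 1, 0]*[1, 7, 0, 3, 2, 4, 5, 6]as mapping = [0→0, 1→4, 2→2, 3→6, 4→5, 5→3, 6→7, 7→1]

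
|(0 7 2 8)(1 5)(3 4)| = 4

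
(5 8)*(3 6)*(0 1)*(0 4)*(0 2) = (0 1 4 2)(3 6)(5 8)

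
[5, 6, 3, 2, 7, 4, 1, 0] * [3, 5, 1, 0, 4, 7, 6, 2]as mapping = [0→7, 1→6, 2→0, 3→1, 4→2, 5→4, 6→5, 7→3]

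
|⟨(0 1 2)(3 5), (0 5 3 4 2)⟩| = 720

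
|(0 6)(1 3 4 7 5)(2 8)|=10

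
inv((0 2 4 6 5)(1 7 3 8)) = (0 5 6 4 2)(1 8 3 7)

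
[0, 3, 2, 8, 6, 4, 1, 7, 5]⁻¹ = [0, 6, 2, 1, 5, 8, 4, 7, 3]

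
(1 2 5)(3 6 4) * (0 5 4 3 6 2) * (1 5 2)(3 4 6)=(0 2 6 4 3 1)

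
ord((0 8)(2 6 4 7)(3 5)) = 4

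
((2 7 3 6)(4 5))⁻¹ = (2 6 3 7)(4 5)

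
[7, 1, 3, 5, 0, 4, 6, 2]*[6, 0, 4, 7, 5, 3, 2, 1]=[1, 0, 7, 3, 6, 5, 2, 4]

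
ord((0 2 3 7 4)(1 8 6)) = 15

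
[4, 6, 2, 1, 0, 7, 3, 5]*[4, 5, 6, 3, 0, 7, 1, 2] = [0, 1, 6, 5, 4, 2, 3, 7]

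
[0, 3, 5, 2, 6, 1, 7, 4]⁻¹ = [0, 5, 3, 1, 7, 2, 4, 6]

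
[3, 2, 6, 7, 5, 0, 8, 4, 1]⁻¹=[5, 8, 1, 0, 7, 4, 2, 3, 6]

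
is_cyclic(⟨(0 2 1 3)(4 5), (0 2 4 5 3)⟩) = no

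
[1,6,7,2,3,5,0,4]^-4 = [6,0,2,3,4,5,1,7]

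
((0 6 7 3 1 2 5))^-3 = (0 1 6 2 7 5 3)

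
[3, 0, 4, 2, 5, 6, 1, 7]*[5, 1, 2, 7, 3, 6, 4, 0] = [7, 5, 3, 2, 6, 4, 1, 0]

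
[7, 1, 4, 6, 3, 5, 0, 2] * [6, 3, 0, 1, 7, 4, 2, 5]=[5, 3, 7, 2, 1, 4, 6, 0]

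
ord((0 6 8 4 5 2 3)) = 7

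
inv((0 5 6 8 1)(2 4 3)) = (0 1 8 6 5)(2 3 4)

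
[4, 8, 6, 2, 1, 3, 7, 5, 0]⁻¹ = [8, 4, 3, 5, 0, 7, 2, 6, 1]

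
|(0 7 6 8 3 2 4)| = 7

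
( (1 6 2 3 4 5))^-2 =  (1 4 2)(3 6 5)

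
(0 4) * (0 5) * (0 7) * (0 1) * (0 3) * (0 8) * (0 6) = (0 4 5 7 1 3 8 6)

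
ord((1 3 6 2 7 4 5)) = 7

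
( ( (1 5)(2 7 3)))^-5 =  (1 5)(2 7 3)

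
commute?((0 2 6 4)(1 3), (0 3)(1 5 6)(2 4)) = no:(0 2 6 4)(1 3)*(0 3)(1 5 6)(2 4) = (0 4 3 5 6 2 1), (0 3)(1 5 6)(2 4)*(0 2 6 4)(1 3) = (0 1 5 4 6 3 2)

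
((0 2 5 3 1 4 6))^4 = (0 1 2 4 5 6 3)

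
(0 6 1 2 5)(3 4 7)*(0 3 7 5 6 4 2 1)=(0 4 5 3 2 6)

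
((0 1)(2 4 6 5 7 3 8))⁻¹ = (0 1)(2 8 3 7 5 6 4)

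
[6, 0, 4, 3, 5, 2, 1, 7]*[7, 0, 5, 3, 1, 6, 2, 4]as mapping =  [0→2, 1→7, 2→1, 3→3, 4→6, 5→5, 6→0, 7→4]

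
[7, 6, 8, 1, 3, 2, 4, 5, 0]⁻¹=[8, 3, 5, 4, 6, 7, 1, 0, 2]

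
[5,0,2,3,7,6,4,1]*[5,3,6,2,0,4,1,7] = [4,5,6,2,7,1,0,3]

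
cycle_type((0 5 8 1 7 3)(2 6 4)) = 3.6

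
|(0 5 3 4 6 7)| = 6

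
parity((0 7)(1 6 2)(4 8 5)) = odd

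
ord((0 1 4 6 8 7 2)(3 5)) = 14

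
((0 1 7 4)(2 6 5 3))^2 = (0 7)(1 4)(2 5)(3 6)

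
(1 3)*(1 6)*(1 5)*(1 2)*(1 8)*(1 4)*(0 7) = (0 7)(1 3 6 5 2 8 4)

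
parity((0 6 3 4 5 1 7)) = even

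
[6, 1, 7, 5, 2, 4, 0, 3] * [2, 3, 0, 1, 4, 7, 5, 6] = [5, 3, 6, 7, 0, 4, 2, 1]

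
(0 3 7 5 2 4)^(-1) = (0 4 2 5 7 3)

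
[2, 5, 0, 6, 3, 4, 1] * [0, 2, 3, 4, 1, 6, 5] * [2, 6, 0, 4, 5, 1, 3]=[4, 3, 2, 1, 5, 6, 0]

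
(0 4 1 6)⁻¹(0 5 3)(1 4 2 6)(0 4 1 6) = (0 6 1 2)(3 4 5)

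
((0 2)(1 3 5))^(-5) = (0 2)(1 3 5)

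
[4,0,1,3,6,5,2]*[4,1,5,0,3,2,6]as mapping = [0→3,1→4,2→1,3→0,4→6,5→2,6→5]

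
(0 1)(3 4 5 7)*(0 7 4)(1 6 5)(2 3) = (0 6 5 4 1 7 2 3)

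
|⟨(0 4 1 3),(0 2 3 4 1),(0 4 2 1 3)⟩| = 120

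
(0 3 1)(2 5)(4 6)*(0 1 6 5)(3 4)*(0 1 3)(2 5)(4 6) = (0 6)(1 3 4 2)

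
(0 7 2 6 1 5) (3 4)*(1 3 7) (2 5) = (0 1 2 6 3 4 7 5) 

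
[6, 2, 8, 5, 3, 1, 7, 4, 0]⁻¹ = [8, 5, 1, 4, 7, 3, 0, 6, 2]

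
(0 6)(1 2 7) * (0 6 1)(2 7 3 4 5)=(0 1 7)(2 3 4 5)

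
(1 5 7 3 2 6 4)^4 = (1 2 5 6 7 4 3)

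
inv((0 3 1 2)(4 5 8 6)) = (0 2 1 3)(4 6 8 5)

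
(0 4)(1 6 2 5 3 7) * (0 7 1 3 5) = (0 4 7 3 1 6 2)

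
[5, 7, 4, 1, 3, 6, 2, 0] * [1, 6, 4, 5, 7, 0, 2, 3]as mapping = [0→0, 1→3, 2→7, 3→6, 4→5, 5→2, 6→4, 7→1]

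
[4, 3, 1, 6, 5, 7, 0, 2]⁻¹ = [6, 2, 7, 1, 0, 4, 3, 5]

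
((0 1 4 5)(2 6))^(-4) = ()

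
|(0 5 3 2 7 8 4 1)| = 8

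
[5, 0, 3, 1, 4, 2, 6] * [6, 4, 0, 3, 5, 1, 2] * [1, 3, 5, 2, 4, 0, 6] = [3, 6, 2, 4, 0, 1, 5]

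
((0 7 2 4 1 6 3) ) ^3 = (0 4 3 2 6 7 1) 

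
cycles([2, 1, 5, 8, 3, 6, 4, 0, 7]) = (0 2 5 6 4 3 8 7)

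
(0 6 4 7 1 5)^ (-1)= (0 5 1 7 4 6)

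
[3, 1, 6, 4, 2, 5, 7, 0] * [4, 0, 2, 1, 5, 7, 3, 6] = [1, 0, 3, 5, 2, 7, 6, 4]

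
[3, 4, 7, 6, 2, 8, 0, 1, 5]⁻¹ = [6, 7, 4, 0, 1, 8, 3, 2, 5]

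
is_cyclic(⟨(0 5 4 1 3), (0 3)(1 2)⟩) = no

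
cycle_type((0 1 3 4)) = 4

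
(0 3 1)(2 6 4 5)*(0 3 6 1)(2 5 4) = (0 6 2 1 3)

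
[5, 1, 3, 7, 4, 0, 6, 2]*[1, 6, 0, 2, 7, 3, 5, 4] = [3, 6, 2, 4, 7, 1, 5, 0]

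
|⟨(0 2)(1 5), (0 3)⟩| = 12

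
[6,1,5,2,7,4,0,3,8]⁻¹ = [6,1,3,7,5,2,0,4,8]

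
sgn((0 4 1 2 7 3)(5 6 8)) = -1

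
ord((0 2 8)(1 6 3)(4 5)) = 6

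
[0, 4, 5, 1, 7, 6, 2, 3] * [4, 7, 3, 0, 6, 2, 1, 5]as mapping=[0→4, 1→6, 2→2, 3→7, 4→5, 5→1, 6→3, 7→0]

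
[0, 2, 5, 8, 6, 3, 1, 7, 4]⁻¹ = [0, 6, 1, 5, 8, 2, 4, 7, 3]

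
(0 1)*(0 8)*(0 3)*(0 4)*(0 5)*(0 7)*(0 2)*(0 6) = (0 1 8 3 4 5 7 2 6)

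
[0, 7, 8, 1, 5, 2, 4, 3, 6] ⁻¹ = [0, 3, 5, 7, 6, 4, 8, 1, 2] 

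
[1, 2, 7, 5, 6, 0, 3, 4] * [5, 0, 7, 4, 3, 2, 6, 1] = [0, 7, 1, 2, 6, 5, 4, 3]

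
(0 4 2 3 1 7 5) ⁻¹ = (0 5 7 1 3 2 4) 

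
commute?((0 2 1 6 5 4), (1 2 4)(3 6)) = no:(0 2 1 6 5 4)*(1 2 4)(3 6) = (0 4)(1 3 6 5), (1 2 4)(3 6)*(0 2 1 6 5 4) = (0 2)(3 5 4 6)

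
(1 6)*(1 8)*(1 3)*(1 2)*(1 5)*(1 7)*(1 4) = (1 6 8 3 2 5 7 4)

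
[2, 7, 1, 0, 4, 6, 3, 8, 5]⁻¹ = [3, 2, 0, 6, 4, 8, 5, 1, 7]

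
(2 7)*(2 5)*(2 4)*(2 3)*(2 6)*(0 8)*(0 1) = (0 8 1)(2 7 5 4 3 6)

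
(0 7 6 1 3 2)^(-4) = (0 6 3)(1 2 7)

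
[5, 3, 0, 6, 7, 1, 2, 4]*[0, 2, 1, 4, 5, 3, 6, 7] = [3, 4, 0, 6, 7, 2, 1, 5]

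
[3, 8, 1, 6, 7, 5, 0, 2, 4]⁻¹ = [6, 2, 7, 0, 8, 5, 3, 4, 1]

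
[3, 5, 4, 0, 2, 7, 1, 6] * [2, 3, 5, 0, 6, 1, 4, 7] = [0, 1, 6, 2, 5, 7, 3, 4]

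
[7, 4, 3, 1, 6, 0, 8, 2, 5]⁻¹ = [5, 3, 7, 2, 1, 8, 4, 0, 6]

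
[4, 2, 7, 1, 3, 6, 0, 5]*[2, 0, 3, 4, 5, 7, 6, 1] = [5, 3, 1, 0, 4, 6, 2, 7]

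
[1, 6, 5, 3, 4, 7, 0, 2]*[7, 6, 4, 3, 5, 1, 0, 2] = [6, 0, 1, 3, 5, 2, 7, 4]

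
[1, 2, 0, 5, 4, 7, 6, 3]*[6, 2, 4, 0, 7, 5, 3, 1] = [2, 4, 6, 5, 7, 1, 3, 0]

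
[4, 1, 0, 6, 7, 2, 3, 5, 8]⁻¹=[2, 1, 5, 6, 0, 7, 3, 4, 8]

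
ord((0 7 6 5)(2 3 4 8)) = 4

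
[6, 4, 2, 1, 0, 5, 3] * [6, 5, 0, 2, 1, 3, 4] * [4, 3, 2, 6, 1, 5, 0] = [1, 3, 4, 5, 0, 6, 2]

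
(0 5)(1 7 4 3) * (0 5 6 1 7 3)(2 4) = (0 6 1 3 7 2 4)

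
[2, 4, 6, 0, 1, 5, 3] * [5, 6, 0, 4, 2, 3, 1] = [0, 2, 1, 5, 6, 3, 4]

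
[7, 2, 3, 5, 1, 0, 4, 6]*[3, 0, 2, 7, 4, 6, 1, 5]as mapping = [0→5, 1→2, 2→7, 3→6, 4→0, 5→3, 6→4, 7→1]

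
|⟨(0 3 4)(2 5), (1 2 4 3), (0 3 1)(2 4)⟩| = 720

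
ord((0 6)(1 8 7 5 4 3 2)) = 14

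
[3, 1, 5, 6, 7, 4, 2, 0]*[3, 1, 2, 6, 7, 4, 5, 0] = [6, 1, 4, 5, 0, 7, 2, 3]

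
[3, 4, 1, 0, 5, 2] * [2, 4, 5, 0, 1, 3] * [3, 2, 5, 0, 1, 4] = [3, 2, 1, 5, 0, 4]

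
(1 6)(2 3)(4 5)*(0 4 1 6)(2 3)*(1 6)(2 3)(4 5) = (0 5 6 1)(2 3)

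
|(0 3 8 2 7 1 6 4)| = 8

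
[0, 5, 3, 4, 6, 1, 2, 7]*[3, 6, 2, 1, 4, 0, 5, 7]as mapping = [0→3, 1→0, 2→1, 3→4, 4→5, 5→6, 6→2, 7→7]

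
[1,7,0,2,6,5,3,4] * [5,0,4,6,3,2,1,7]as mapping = [0→0,1→7,2→5,3→4,4→1,5→2,6→6,7→3]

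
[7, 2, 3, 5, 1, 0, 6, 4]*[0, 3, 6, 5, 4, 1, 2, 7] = [7, 6, 5, 1, 3, 0, 2, 4]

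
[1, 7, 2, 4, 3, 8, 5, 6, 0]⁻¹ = [8, 0, 2, 4, 3, 6, 7, 1, 5]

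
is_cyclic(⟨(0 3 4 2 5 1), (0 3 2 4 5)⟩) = no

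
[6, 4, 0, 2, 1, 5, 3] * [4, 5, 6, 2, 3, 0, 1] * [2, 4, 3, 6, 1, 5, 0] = [4, 6, 1, 0, 5, 2, 3] 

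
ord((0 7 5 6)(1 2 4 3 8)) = 20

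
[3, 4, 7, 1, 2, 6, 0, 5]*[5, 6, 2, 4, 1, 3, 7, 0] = [4, 1, 0, 6, 2, 7, 5, 3]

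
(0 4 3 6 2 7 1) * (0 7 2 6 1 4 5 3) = (0 5 3 1 7 4)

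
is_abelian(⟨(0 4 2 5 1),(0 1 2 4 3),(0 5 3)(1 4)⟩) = no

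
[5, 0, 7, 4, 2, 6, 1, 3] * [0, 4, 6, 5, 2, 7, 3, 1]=[7, 0, 1, 2, 6, 3, 4, 5]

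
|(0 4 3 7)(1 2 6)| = 12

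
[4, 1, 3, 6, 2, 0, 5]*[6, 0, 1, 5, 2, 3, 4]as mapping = [0→2, 1→0, 2→5, 3→4, 4→1, 5→6, 6→3]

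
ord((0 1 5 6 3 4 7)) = 7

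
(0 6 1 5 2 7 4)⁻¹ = (0 4 7 2 5 1 6)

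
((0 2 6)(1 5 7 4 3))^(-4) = (0 6 2)(1 5 7 4 3)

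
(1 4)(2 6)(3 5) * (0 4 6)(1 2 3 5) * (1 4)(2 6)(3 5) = (0 1 2)(3 4 6 5)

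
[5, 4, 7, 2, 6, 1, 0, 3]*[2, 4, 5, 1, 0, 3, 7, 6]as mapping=[0→3, 1→0, 2→6, 3→5, 4→7, 5→4, 6→2, 7→1]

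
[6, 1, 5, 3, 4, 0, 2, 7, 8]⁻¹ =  [5, 1, 6, 3, 4, 2, 0, 7, 8]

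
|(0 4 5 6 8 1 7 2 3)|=9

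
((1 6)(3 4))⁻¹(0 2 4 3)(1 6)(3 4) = (0 2 3 4)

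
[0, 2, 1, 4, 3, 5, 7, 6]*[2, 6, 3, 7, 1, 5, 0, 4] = [2, 3, 6, 1, 7, 5, 4, 0]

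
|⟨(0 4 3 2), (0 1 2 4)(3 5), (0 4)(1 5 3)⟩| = 720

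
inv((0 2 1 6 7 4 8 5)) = (0 5 8 4 7 6 1 2)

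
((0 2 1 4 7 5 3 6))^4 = (0 7)(1 3)(2 5)(4 6)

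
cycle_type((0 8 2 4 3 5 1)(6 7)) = 2.7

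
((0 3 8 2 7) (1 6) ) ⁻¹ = (0 7 2 8 3) (1 6) 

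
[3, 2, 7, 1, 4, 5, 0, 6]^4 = [7, 0, 3, 6, 4, 5, 2, 1]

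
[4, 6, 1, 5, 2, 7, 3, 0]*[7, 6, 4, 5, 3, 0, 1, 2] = [3, 1, 6, 0, 4, 2, 5, 7]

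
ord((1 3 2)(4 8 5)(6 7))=6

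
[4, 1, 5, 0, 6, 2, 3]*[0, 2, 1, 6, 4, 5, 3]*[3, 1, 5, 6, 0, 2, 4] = [0, 5, 2, 3, 6, 1, 4]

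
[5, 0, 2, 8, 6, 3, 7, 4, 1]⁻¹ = [1, 8, 2, 5, 7, 0, 4, 6, 3]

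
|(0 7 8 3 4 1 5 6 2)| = 9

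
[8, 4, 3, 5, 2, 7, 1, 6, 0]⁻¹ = [8, 6, 4, 2, 1, 3, 7, 5, 0]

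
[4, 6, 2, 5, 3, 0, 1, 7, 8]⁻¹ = [5, 6, 2, 4, 0, 3, 1, 7, 8]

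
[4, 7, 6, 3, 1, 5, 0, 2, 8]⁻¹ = [6, 4, 7, 3, 0, 5, 2, 1, 8]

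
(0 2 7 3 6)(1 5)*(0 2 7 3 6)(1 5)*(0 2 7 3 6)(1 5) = (0 3 2 6 7)(1 5)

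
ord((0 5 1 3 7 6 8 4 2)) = 9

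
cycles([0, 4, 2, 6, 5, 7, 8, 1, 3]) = (1 4 5 7)(3 6 8)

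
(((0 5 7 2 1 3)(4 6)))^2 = (0 7 1)(2 3 5)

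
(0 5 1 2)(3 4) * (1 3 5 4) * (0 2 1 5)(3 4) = (0 3 5 4)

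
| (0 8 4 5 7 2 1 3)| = 8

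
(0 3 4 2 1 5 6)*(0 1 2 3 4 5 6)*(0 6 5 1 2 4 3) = (0 3 1 5 6 2 4)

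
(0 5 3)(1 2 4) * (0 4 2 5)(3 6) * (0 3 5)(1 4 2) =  (0 3 2 1)(5 6)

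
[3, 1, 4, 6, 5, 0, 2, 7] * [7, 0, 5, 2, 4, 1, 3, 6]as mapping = [0→2, 1→0, 2→4, 3→3, 4→1, 5→7, 6→5, 7→6]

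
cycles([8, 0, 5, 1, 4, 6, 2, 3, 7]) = (0 8 7 3 1)(2 5 6)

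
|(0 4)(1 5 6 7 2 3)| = 6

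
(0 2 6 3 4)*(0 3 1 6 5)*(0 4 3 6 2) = (1 2 5 4 6)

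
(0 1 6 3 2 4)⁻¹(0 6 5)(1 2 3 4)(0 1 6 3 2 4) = (0 6 4 2)(1 3 5)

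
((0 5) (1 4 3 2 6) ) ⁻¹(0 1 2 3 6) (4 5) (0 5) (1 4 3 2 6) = (0 3) (1 5 4 6 2) 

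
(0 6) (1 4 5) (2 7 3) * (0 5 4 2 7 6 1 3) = (0 1 2 6 5 3 7) 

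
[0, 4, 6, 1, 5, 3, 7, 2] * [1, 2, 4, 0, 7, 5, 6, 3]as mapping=[0→1, 1→7, 2→6, 3→2, 4→5, 5→0, 6→3, 7→4]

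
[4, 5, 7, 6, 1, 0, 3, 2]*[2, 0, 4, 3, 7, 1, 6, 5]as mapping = [0→7, 1→1, 2→5, 3→6, 4→0, 5→2, 6→3, 7→4]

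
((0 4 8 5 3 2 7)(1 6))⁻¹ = (0 7 2 3 5 8 4)(1 6)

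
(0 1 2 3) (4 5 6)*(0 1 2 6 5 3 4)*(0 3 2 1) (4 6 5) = (0 1 5 4 2 6 3) 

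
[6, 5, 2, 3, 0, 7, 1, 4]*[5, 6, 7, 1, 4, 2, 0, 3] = [0, 2, 7, 1, 5, 3, 6, 4]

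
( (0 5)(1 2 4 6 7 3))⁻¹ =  (0 5)(1 3 7 6 4 2)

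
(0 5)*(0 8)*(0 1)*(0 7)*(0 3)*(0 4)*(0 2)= (0 5 8 1 7 3 4 2)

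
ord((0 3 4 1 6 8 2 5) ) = 8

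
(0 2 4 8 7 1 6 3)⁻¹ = (0 3 6 1 7 8 4 2)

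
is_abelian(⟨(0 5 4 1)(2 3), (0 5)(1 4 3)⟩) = no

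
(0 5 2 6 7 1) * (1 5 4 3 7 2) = (0 4 3 7 5 1) (2 6) 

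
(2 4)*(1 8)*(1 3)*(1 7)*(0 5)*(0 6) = (0 5 6)(1 8 3 7)(2 4)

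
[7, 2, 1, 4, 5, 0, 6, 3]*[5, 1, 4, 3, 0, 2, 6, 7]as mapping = [0→7, 1→4, 2→1, 3→0, 4→2, 5→5, 6→6, 7→3]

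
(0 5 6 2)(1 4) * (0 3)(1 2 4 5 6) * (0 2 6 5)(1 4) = (0 5 4 6 1)(2 3)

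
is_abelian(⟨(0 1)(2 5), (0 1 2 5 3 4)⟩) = no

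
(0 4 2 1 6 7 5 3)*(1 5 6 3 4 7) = (0 7 6 1 3)(2 5 4)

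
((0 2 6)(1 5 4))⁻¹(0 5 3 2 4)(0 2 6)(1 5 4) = (1 2 4 3 6)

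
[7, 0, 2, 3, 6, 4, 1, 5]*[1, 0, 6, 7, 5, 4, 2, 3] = [3, 1, 6, 7, 2, 5, 0, 4] 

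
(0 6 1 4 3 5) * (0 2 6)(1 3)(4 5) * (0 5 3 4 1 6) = (0 5 2)(1 3)(4 6)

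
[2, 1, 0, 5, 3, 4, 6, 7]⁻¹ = [2, 1, 0, 4, 5, 3, 6, 7]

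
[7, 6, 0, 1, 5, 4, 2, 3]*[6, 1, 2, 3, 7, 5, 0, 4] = [4, 0, 6, 1, 5, 7, 2, 3]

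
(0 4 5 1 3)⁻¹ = (0 3 1 5 4)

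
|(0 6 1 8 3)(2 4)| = 10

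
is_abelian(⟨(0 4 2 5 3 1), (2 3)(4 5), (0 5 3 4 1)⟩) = no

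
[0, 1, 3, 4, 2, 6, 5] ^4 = [0, 1, 3, 4, 2, 5, 6] 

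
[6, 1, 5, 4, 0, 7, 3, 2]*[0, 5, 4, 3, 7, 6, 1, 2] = [1, 5, 6, 7, 0, 2, 3, 4]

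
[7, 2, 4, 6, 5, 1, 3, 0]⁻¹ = [7, 5, 1, 6, 2, 4, 3, 0]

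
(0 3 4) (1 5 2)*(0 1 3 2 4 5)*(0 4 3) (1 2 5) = (0 5 3 1 4 2) 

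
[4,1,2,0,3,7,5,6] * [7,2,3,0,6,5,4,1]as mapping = [0→6,1→2,2→3,3→7,4→0,5→1,6→5,7→4]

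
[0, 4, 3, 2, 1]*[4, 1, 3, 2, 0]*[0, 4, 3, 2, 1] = [1, 0, 3, 2, 4]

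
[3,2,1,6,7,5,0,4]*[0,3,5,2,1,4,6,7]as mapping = [0→2,1→5,2→3,3→6,4→7,5→4,6→0,7→1]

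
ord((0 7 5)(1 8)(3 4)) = 6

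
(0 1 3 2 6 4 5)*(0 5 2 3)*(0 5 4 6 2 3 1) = (1 5 4 3)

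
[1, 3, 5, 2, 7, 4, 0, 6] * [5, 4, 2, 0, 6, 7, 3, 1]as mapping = [0→4, 1→0, 2→7, 3→2, 4→1, 5→6, 6→5, 7→3]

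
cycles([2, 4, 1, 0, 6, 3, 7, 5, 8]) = (0 2 1 4 6 7 5 3)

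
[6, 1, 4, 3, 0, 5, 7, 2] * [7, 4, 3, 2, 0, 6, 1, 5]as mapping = [0→1, 1→4, 2→0, 3→2, 4→7, 5→6, 6→5, 7→3]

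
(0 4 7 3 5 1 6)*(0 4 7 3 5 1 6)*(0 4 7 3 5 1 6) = (0 3 6 7 1 4 5)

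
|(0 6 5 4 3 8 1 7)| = 8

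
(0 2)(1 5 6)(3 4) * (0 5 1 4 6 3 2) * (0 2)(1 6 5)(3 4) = (0 2 1 6 3 5 4)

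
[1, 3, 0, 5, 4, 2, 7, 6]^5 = [0, 1, 2, 3, 4, 5, 7, 6]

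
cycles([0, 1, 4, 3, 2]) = (2 4) 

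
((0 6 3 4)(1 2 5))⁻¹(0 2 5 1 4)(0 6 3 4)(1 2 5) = (0 6 5 1 2)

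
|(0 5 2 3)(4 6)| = 4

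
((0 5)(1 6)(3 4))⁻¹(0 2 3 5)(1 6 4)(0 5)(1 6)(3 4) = (0 5 2 4)(1 3 6)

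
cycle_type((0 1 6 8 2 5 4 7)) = 8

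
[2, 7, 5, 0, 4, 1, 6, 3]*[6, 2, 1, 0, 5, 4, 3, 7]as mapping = [0→1, 1→7, 2→4, 3→6, 4→5, 5→2, 6→3, 7→0]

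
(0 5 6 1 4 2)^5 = (0 2 4 1 6 5)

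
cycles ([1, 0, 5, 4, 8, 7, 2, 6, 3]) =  (0 1) (2 5 7 6) (3 4 8) 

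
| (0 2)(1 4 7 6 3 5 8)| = 14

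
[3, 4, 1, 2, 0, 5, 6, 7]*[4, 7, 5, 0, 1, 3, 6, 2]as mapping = [0→0, 1→1, 2→7, 3→5, 4→4, 5→3, 6→6, 7→2]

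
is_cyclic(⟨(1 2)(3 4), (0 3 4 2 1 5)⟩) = no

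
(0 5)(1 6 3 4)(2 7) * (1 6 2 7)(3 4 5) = (0 3 5)(1 2)(4 6)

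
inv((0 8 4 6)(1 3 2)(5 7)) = (0 6 4 8)(1 2 3)(5 7)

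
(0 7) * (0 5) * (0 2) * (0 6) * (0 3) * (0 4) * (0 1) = (0 7 5 2 6 3 4 1)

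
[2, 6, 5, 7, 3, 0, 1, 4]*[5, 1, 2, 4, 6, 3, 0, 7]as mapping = [0→2, 1→0, 2→3, 3→7, 4→4, 5→5, 6→1, 7→6]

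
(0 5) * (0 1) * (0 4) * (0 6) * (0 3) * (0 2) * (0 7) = (0 5 1 4 6 3 2 7)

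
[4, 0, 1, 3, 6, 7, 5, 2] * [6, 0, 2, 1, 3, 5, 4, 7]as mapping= [0→3, 1→6, 2→0, 3→1, 4→4, 5→7, 6→5, 7→2]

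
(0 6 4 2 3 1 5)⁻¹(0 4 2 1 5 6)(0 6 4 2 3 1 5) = (0 4 6 2 3 5)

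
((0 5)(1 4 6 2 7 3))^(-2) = (1 7 6)(2 4 3)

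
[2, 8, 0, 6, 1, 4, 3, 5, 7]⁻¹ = [2, 4, 0, 6, 5, 7, 3, 8, 1]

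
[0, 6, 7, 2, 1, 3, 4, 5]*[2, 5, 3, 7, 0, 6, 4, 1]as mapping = [0→2, 1→4, 2→1, 3→3, 4→5, 5→7, 6→0, 7→6]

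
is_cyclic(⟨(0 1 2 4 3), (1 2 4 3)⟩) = no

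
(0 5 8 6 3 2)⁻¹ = (0 2 3 6 8 5)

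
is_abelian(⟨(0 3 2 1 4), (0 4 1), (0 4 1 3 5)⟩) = no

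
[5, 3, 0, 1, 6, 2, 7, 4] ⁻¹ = [2, 3, 5, 1, 7, 0, 4, 6] 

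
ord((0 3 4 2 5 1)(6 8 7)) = 6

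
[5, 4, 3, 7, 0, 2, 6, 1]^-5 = [2, 0, 7, 1, 5, 3, 6, 4]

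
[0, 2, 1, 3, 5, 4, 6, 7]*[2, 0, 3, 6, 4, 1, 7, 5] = [2, 3, 0, 6, 1, 4, 7, 5]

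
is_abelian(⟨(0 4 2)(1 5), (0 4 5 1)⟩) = no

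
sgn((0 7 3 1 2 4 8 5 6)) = 1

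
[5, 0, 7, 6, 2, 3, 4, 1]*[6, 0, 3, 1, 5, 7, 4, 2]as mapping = [0→7, 1→6, 2→2, 3→4, 4→3, 5→1, 6→5, 7→0]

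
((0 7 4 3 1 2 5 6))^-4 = (0 1)(2 7)(3 6)(4 5)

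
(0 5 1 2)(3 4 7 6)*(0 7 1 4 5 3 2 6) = (0 3 5 4 1 6 2 7)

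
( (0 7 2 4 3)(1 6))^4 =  (0 3 4 2 7)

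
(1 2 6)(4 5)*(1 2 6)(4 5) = (1 6 2)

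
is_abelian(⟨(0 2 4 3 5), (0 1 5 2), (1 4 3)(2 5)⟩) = no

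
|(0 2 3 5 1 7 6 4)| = 8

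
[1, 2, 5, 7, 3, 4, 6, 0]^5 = [3, 7, 0, 5, 2, 1, 6, 4]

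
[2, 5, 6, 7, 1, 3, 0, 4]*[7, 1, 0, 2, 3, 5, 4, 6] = [0, 5, 4, 6, 1, 2, 7, 3]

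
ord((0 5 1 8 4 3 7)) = 7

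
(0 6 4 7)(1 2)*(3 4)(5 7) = (0 6 3 4 5 7)(1 2)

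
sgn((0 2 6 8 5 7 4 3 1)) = 1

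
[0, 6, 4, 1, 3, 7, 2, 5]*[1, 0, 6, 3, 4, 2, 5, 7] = [1, 5, 4, 0, 3, 7, 6, 2]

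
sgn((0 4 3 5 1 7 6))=1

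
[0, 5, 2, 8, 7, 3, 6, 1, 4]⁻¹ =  [0, 7, 2, 5, 8, 1, 6, 4, 3]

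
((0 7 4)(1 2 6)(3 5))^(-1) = (0 4 7)(1 6 2)(3 5)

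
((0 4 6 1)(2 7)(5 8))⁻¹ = (0 1 6 4)(2 7)(5 8)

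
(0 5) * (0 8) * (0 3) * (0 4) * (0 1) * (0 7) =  (0 5 8 3 4 1 7)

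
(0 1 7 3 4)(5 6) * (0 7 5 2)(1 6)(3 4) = (0 6 2)(1 5)(4 7)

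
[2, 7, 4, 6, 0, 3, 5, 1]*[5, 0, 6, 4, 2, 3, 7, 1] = [6, 1, 2, 7, 5, 4, 3, 0]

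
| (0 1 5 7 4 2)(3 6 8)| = 6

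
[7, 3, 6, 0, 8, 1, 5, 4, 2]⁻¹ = [3, 5, 8, 1, 7, 6, 2, 0, 4]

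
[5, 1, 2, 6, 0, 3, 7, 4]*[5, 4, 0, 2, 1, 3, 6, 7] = [3, 4, 0, 6, 5, 2, 7, 1]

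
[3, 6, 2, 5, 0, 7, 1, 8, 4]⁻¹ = [4, 6, 2, 0, 8, 3, 1, 5, 7]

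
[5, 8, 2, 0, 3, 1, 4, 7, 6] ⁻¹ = [3, 5, 2, 4, 6, 0, 8, 7, 1] 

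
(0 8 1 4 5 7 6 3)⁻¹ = (0 3 6 7 5 4 1 8)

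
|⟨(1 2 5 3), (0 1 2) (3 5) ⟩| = 120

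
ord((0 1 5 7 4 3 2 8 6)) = 9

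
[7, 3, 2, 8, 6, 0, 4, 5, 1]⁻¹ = [5, 8, 2, 1, 6, 7, 4, 0, 3]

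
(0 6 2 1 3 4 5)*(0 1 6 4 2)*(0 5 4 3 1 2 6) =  (0 3 6 5 2)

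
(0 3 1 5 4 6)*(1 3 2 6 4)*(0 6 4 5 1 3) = (0 2 4 5 3)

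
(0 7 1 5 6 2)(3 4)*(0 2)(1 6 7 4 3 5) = (0 4 5 7 6)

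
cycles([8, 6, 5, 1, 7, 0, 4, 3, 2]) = (0 8 2 5)(1 6 4 7 3)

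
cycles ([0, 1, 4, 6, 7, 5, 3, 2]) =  (2 4 7)(3 6)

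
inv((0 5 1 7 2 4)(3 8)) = (0 4 2 7 1 5)(3 8)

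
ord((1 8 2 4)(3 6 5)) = 12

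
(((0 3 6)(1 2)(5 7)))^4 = (0 3 6)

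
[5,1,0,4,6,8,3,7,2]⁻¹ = [2,1,8,6,3,0,4,7,5]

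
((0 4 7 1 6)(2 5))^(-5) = (2 5)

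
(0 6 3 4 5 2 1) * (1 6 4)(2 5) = (0 4 2 6 3 1)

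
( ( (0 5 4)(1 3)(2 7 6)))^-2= (0 5 4)(2 7 6)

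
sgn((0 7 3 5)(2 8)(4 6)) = -1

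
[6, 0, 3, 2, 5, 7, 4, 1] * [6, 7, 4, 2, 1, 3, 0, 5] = [0, 6, 2, 4, 3, 5, 1, 7]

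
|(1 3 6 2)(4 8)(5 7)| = 4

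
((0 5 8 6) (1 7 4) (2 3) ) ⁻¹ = (0 6 8 5) (1 4 7) (2 3) 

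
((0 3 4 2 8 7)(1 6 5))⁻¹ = (0 7 8 2 4 3)(1 5 6)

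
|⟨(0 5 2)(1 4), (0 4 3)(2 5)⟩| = 720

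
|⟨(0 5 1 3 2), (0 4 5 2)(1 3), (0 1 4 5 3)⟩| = 360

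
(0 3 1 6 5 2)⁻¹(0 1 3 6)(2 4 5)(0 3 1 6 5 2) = (0 4 2)(1 5 3 6)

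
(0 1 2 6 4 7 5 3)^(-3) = (0 7 2 3 4 1 5 6)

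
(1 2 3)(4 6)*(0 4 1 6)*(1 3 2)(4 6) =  (0 6 3 4)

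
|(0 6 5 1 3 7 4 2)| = 8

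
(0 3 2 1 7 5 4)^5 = (0 5 1 3 4 7 2)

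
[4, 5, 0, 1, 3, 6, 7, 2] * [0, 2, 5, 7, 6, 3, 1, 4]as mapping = [0→6, 1→3, 2→0, 3→2, 4→7, 5→1, 6→4, 7→5]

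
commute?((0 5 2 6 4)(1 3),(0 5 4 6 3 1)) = no:(0 5 2 6 4)(1 3)*(0 5 4 6 3 1) = (0 4 5 2 3),(0 5 4 6 3 1)*(0 5 2 6 4)(1 3) = (0 2 6 1 5)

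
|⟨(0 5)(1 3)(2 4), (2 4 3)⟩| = 24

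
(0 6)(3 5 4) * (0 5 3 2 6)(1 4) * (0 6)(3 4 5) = (0 6 3 4 2)(1 5)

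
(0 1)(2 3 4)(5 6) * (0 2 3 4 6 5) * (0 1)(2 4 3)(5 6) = (1 4 2 3 5 6)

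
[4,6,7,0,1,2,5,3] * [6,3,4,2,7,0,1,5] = [7,1,5,6,3,4,0,2]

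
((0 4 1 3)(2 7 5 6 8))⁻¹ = (0 3 1 4)(2 8 6 5 7)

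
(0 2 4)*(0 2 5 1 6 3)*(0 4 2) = (0 5 1 6 3 4)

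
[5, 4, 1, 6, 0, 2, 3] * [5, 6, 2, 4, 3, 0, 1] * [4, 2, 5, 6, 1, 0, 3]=[4, 6, 3, 2, 0, 5, 1]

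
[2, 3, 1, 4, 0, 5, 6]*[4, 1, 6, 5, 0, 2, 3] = [6, 5, 1, 0, 4, 2, 3]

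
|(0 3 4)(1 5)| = 6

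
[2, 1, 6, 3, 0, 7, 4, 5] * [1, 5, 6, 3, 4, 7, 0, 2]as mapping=[0→6, 1→5, 2→0, 3→3, 4→1, 5→2, 6→4, 7→7]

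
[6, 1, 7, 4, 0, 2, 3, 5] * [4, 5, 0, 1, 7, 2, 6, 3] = [6, 5, 3, 7, 4, 0, 1, 2]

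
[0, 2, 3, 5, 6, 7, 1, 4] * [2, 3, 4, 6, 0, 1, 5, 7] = [2, 4, 6, 1, 5, 7, 3, 0]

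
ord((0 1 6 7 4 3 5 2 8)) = 9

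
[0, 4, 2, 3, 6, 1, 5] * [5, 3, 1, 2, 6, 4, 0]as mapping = [0→5, 1→6, 2→1, 3→2, 4→0, 5→3, 6→4]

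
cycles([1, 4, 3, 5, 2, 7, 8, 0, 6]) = (0 1 4 2 3 5 7)(6 8)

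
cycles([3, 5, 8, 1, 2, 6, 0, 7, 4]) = (0 3 1 5 6)(2 8 4)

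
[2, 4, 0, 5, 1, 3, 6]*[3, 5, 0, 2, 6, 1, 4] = [0, 6, 3, 1, 5, 2, 4]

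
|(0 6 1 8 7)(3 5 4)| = 15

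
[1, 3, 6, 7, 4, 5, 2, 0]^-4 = [0, 1, 2, 3, 4, 5, 6, 7]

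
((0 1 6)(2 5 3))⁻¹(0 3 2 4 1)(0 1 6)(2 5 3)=(1 2 5 4 6)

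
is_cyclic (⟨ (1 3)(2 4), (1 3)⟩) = no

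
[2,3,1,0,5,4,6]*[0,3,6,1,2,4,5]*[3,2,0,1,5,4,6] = [6,2,1,3,5,0,4]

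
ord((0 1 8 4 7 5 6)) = 7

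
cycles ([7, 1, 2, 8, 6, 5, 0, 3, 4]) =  (0 7 3 8 4 6)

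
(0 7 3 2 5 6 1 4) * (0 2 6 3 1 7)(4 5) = (1 5 3 6 7)(2 4)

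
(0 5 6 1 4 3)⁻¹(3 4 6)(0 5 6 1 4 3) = (0 3 1)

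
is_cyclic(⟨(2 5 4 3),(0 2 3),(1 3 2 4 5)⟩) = no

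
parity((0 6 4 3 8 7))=odd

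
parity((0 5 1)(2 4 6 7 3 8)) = odd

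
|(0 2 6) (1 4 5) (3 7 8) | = 3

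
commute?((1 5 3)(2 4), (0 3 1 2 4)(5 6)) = no:(1 5 3)(2 4)*(0 3 1 2 4)(5 6) = (0 3 2)(1 6 5), (0 3 1 2 4)(5 6)*(1 5 3)(2 4) = (0 1 4)(3 5 6)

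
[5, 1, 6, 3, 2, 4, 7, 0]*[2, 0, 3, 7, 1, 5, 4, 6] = [5, 0, 4, 7, 3, 1, 6, 2]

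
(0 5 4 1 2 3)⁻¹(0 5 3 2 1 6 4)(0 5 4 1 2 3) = (0 3 2 6 1 5 4)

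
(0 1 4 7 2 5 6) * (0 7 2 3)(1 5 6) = (0 5 1 4 2 6 7 3)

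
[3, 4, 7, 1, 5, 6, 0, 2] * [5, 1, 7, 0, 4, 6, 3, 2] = [0, 4, 2, 1, 6, 3, 5, 7]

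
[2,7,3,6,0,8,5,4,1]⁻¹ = [4,8,0,2,7,6,3,1,5]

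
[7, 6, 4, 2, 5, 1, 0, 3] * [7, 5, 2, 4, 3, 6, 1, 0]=[0, 1, 3, 2, 6, 5, 7, 4]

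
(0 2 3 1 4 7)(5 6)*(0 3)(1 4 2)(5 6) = (0 1 2)(3 4 7)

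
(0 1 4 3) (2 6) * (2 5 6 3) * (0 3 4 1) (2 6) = (2 4 6 5) 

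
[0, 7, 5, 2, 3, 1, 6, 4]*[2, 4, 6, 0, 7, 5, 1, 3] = [2, 3, 5, 6, 0, 4, 1, 7]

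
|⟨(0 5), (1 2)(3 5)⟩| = 12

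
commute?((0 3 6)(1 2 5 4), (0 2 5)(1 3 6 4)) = no:(0 3 6)(1 2 5 4)*(0 2 5)(1 3 6 4) = (0 6 2)(1 5)(3 4), (0 2 5)(1 3 6 4)*(0 3 6)(1 2 5 4) = (0 5 3)(1 6)(2 4)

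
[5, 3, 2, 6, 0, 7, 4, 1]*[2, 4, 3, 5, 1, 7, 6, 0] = [7, 5, 3, 6, 2, 0, 1, 4]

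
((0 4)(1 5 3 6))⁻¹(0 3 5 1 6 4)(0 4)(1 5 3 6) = (0 4 6 3 5 1)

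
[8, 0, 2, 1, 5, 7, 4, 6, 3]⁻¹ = [1, 3, 2, 8, 6, 4, 7, 5, 0]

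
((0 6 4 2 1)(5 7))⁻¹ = (0 1 2 4 6)(5 7)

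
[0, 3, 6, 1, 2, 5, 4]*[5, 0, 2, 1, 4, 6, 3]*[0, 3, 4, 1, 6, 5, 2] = [5, 3, 1, 0, 4, 2, 6]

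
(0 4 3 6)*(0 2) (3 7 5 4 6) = (0 6 2) (4 7 5) 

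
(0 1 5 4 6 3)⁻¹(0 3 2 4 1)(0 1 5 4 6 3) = (0 2 6 5 1)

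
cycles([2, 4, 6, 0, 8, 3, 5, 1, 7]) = (0 2 6 5 3)(1 4 8 7)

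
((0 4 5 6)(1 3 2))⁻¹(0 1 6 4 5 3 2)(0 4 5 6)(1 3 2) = (0 5 6 2 1 4 3)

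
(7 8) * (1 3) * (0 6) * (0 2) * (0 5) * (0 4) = (0 6 2 5 4)(1 3)(7 8)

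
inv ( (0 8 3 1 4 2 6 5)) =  (0 5 6 2 4 1 3 8)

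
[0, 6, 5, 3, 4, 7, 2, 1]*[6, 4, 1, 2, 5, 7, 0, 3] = [6, 0, 7, 2, 5, 3, 1, 4]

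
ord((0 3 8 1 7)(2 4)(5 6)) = 10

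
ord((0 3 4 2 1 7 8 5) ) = 8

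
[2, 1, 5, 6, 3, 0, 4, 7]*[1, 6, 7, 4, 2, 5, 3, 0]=[7, 6, 5, 3, 4, 1, 2, 0]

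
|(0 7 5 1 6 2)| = 6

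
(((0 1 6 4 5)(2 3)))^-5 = (2 3)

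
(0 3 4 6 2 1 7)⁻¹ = (0 7 1 2 6 4 3)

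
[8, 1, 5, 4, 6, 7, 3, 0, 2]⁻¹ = [7, 1, 8, 6, 3, 2, 4, 5, 0]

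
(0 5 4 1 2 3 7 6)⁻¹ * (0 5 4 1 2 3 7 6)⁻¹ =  (0 7 2 4)(1 5 6 3)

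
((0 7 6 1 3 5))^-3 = (0 1)(3 7)(5 6)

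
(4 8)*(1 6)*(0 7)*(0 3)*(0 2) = (0 7 3 2)(1 6)(4 8)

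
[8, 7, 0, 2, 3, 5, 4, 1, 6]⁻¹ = [2, 7, 3, 4, 6, 5, 8, 1, 0]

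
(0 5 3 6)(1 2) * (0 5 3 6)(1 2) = (0 3)(5 6)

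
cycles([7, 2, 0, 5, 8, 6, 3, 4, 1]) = (0 7 4 8 1 2)(3 5 6)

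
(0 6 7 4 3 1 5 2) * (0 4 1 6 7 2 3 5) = (0 7 1)(2 4 5 3 6)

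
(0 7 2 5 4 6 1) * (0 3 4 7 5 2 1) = (0 5 7 1 3 4 6)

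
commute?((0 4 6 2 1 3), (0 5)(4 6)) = no:(0 4 6 2 1 3) * (0 5)(4 6) = (0 6 2 1 3 5), (0 5)(4 6) * (0 4 6 2 1 3) = (0 5 4 2 1 3)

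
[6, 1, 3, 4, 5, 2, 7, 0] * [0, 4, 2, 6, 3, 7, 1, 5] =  [1, 4, 6, 3, 7, 2, 5, 0]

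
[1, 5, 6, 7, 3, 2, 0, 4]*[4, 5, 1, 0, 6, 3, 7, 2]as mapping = [0→5, 1→3, 2→7, 3→2, 4→0, 5→1, 6→4, 7→6]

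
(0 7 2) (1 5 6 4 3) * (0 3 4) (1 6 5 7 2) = (0 2 3 6) (1 7) 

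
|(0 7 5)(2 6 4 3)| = 12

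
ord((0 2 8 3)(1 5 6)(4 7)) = 12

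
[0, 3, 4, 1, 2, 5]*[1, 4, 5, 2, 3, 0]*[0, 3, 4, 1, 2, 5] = [3, 4, 1, 2, 5, 0]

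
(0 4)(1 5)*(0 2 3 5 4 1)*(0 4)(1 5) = (0 5 4 2 3 1)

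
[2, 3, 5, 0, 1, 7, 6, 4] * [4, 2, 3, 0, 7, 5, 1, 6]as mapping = [0→3, 1→0, 2→5, 3→4, 4→2, 5→6, 6→1, 7→7]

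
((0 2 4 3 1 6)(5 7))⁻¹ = (0 6 1 3 4 2)(5 7)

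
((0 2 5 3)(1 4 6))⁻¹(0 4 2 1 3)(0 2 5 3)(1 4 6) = (0 2 6 5 4)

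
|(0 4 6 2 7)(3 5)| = 10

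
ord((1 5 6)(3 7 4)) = 3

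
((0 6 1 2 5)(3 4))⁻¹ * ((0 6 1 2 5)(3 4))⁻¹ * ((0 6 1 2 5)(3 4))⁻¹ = (0 1 5 6 2)(3 4)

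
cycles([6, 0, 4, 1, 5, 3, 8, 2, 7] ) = (0 6 8 7 2 4 5 3 1)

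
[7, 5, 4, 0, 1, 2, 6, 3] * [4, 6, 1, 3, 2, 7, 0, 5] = [5, 7, 2, 4, 6, 1, 0, 3]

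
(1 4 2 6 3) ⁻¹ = (1 3 6 2 4) 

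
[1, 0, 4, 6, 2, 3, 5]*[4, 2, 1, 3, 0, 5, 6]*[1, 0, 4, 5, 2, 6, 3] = [4, 2, 1, 3, 0, 5, 6]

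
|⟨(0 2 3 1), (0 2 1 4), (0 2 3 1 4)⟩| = 120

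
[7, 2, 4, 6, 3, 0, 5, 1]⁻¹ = [5, 7, 1, 4, 2, 6, 3, 0]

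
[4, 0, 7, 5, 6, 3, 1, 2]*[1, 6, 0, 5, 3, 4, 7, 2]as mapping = [0→3, 1→1, 2→2, 3→4, 4→7, 5→5, 6→6, 7→0]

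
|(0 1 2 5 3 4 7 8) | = 8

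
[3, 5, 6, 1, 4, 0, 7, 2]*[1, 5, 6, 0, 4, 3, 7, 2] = [0, 3, 7, 5, 4, 1, 2, 6] 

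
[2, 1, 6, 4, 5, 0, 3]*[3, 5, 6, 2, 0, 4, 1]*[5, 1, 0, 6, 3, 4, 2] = [2, 4, 1, 5, 3, 6, 0]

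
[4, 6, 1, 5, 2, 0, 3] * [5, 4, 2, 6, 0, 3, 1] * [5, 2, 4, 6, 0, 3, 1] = [5, 2, 0, 6, 4, 3, 1] 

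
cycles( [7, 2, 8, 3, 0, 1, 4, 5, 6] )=(0 7 5 1 2 8 6 4)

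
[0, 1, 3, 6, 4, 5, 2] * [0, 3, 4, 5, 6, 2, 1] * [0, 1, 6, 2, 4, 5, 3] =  [0, 2, 5, 1, 3, 6, 4]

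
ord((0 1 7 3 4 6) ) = 6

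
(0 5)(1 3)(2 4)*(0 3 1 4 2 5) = (3 4 5)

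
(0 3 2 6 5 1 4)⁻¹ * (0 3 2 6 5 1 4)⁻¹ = (0 1 6 3 4 5 2)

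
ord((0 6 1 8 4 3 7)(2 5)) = 14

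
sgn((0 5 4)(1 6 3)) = 1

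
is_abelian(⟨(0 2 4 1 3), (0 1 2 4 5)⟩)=no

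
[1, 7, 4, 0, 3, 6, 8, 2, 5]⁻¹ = [3, 0, 7, 4, 2, 8, 5, 1, 6]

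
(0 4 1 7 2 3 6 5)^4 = (0 2)(1 6)(3 4)(5 7)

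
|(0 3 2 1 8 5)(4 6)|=6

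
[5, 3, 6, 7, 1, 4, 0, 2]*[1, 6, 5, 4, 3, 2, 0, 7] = [2, 4, 0, 7, 6, 3, 1, 5]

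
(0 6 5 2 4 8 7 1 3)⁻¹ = (0 3 1 7 8 4 2 5 6)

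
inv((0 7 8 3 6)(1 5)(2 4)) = (0 6 3 8 7)(1 5)(2 4)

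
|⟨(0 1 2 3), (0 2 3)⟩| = 24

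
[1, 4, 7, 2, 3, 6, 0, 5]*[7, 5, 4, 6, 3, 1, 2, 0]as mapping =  [0→5, 1→3, 2→0, 3→4, 4→6, 5→2, 6→7, 7→1]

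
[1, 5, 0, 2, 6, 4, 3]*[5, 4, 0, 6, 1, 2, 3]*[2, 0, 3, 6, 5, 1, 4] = [5, 3, 1, 2, 6, 0, 4]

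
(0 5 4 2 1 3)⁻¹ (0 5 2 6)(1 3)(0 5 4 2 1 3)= (0 3)(1 6 5 4)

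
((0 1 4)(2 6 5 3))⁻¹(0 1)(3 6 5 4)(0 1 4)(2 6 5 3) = (0 2 5 3)(1 4)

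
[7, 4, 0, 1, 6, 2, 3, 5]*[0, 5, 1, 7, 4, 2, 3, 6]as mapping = [0→6, 1→4, 2→0, 3→5, 4→3, 5→1, 6→7, 7→2]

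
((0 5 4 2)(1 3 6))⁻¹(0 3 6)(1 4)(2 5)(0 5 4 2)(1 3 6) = (0 4)(1 5 6)(2 3)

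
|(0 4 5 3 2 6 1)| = 7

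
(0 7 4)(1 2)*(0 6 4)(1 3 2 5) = (0 7)(1 5)(2 3)(4 6)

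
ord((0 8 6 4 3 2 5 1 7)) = 9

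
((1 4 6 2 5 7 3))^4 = (1 5 4 7 6 3 2)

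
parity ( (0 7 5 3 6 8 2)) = even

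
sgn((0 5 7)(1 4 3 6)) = -1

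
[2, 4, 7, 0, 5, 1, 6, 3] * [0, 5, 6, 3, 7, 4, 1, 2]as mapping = [0→6, 1→7, 2→2, 3→0, 4→4, 5→5, 6→1, 7→3]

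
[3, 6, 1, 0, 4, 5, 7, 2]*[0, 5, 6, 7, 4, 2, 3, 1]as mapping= [0→7, 1→3, 2→5, 3→0, 4→4, 5→2, 6→1, 7→6]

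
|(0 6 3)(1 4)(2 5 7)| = 6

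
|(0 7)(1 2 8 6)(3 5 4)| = 12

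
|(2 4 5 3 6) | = 5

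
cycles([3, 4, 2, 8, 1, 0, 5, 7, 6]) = (0 3 8 6 5)(1 4)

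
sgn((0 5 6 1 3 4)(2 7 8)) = -1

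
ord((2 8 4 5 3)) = 5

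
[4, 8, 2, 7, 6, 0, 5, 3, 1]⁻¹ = [5, 8, 2, 7, 0, 6, 4, 3, 1]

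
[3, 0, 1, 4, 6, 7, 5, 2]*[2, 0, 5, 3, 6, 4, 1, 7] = [3, 2, 0, 6, 1, 7, 4, 5]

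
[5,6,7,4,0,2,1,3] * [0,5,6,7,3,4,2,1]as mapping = [0→4,1→2,2→1,3→3,4→0,5→6,6→5,7→7]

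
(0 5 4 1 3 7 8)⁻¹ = (0 8 7 3 1 4 5)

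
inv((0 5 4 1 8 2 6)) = (0 6 2 8 1 4 5)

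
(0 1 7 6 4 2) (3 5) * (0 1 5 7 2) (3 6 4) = (0 5 6 3 7 4) (1 2) 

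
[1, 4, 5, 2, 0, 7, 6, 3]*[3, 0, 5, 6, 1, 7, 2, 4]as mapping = [0→0, 1→1, 2→7, 3→5, 4→3, 5→4, 6→2, 7→6]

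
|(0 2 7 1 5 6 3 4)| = 8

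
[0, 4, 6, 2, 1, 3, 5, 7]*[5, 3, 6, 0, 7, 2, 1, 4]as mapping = [0→5, 1→7, 2→1, 3→6, 4→3, 5→0, 6→2, 7→4]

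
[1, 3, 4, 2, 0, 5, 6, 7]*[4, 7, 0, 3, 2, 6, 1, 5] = [7, 3, 2, 0, 4, 6, 1, 5]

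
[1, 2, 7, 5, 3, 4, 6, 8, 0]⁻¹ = [8, 0, 1, 4, 5, 3, 6, 2, 7]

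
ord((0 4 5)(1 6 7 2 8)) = 15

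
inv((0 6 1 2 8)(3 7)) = (0 8 2 1 6)(3 7)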